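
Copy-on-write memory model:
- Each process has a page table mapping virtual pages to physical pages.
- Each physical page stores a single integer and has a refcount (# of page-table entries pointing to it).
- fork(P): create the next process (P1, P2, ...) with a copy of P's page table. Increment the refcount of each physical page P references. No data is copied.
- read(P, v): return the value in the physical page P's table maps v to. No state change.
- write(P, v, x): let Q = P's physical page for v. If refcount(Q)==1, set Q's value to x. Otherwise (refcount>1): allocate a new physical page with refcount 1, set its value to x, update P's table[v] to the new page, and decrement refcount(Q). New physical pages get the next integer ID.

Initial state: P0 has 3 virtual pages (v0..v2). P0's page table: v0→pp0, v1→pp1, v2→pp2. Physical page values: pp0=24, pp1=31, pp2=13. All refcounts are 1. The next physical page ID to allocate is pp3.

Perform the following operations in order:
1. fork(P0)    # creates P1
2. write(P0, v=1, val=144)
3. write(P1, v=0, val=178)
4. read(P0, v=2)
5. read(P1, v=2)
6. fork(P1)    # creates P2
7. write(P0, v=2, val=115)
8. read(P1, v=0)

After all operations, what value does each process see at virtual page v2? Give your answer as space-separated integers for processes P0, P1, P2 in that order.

Answer: 115 13 13

Derivation:
Op 1: fork(P0) -> P1. 3 ppages; refcounts: pp0:2 pp1:2 pp2:2
Op 2: write(P0, v1, 144). refcount(pp1)=2>1 -> COPY to pp3. 4 ppages; refcounts: pp0:2 pp1:1 pp2:2 pp3:1
Op 3: write(P1, v0, 178). refcount(pp0)=2>1 -> COPY to pp4. 5 ppages; refcounts: pp0:1 pp1:1 pp2:2 pp3:1 pp4:1
Op 4: read(P0, v2) -> 13. No state change.
Op 5: read(P1, v2) -> 13. No state change.
Op 6: fork(P1) -> P2. 5 ppages; refcounts: pp0:1 pp1:2 pp2:3 pp3:1 pp4:2
Op 7: write(P0, v2, 115). refcount(pp2)=3>1 -> COPY to pp5. 6 ppages; refcounts: pp0:1 pp1:2 pp2:2 pp3:1 pp4:2 pp5:1
Op 8: read(P1, v0) -> 178. No state change.
P0: v2 -> pp5 = 115
P1: v2 -> pp2 = 13
P2: v2 -> pp2 = 13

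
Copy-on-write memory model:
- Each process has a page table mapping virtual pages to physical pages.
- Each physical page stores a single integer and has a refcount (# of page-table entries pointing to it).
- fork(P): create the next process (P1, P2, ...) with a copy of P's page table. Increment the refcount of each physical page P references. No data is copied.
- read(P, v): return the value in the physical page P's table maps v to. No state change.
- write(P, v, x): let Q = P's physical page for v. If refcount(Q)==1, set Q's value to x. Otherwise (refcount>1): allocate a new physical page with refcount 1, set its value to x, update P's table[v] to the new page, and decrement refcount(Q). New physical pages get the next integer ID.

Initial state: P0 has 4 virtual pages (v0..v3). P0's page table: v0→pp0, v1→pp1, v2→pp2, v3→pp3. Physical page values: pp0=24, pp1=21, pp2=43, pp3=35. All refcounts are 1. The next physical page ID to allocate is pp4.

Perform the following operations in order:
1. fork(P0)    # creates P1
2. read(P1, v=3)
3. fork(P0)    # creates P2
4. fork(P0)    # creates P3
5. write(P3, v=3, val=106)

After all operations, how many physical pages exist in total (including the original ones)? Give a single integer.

Op 1: fork(P0) -> P1. 4 ppages; refcounts: pp0:2 pp1:2 pp2:2 pp3:2
Op 2: read(P1, v3) -> 35. No state change.
Op 3: fork(P0) -> P2. 4 ppages; refcounts: pp0:3 pp1:3 pp2:3 pp3:3
Op 4: fork(P0) -> P3. 4 ppages; refcounts: pp0:4 pp1:4 pp2:4 pp3:4
Op 5: write(P3, v3, 106). refcount(pp3)=4>1 -> COPY to pp4. 5 ppages; refcounts: pp0:4 pp1:4 pp2:4 pp3:3 pp4:1

Answer: 5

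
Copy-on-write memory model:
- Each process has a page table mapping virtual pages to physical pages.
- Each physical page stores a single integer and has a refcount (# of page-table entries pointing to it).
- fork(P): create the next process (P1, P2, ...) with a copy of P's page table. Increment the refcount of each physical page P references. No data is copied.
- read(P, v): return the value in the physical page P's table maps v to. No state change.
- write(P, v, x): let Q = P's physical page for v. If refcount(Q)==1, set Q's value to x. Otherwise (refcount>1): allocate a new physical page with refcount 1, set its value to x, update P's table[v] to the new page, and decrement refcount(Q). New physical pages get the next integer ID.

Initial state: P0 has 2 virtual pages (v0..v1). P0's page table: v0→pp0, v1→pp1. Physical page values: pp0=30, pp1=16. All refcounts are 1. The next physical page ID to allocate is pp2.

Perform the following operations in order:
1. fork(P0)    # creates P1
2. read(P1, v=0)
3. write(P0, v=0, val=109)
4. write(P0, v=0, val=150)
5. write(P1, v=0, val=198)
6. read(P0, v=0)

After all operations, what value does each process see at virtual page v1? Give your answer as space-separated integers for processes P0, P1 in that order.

Op 1: fork(P0) -> P1. 2 ppages; refcounts: pp0:2 pp1:2
Op 2: read(P1, v0) -> 30. No state change.
Op 3: write(P0, v0, 109). refcount(pp0)=2>1 -> COPY to pp2. 3 ppages; refcounts: pp0:1 pp1:2 pp2:1
Op 4: write(P0, v0, 150). refcount(pp2)=1 -> write in place. 3 ppages; refcounts: pp0:1 pp1:2 pp2:1
Op 5: write(P1, v0, 198). refcount(pp0)=1 -> write in place. 3 ppages; refcounts: pp0:1 pp1:2 pp2:1
Op 6: read(P0, v0) -> 150. No state change.
P0: v1 -> pp1 = 16
P1: v1 -> pp1 = 16

Answer: 16 16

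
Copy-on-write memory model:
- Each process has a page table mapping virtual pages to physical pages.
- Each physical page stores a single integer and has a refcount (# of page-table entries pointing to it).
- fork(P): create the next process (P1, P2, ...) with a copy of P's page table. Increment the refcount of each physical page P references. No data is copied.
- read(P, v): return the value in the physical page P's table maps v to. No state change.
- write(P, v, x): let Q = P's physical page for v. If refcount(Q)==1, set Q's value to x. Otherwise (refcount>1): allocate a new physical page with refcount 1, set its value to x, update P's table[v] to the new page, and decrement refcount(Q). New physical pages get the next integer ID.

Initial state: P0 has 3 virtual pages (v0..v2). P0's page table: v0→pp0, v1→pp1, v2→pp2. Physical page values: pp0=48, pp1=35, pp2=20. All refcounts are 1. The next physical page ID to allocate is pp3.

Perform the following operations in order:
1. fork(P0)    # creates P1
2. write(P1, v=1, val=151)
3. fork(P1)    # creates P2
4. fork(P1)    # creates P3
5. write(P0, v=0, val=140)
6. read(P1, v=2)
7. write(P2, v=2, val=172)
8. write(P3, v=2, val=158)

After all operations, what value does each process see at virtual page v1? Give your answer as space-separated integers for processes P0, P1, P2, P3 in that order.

Op 1: fork(P0) -> P1. 3 ppages; refcounts: pp0:2 pp1:2 pp2:2
Op 2: write(P1, v1, 151). refcount(pp1)=2>1 -> COPY to pp3. 4 ppages; refcounts: pp0:2 pp1:1 pp2:2 pp3:1
Op 3: fork(P1) -> P2. 4 ppages; refcounts: pp0:3 pp1:1 pp2:3 pp3:2
Op 4: fork(P1) -> P3. 4 ppages; refcounts: pp0:4 pp1:1 pp2:4 pp3:3
Op 5: write(P0, v0, 140). refcount(pp0)=4>1 -> COPY to pp4. 5 ppages; refcounts: pp0:3 pp1:1 pp2:4 pp3:3 pp4:1
Op 6: read(P1, v2) -> 20. No state change.
Op 7: write(P2, v2, 172). refcount(pp2)=4>1 -> COPY to pp5. 6 ppages; refcounts: pp0:3 pp1:1 pp2:3 pp3:3 pp4:1 pp5:1
Op 8: write(P3, v2, 158). refcount(pp2)=3>1 -> COPY to pp6. 7 ppages; refcounts: pp0:3 pp1:1 pp2:2 pp3:3 pp4:1 pp5:1 pp6:1
P0: v1 -> pp1 = 35
P1: v1 -> pp3 = 151
P2: v1 -> pp3 = 151
P3: v1 -> pp3 = 151

Answer: 35 151 151 151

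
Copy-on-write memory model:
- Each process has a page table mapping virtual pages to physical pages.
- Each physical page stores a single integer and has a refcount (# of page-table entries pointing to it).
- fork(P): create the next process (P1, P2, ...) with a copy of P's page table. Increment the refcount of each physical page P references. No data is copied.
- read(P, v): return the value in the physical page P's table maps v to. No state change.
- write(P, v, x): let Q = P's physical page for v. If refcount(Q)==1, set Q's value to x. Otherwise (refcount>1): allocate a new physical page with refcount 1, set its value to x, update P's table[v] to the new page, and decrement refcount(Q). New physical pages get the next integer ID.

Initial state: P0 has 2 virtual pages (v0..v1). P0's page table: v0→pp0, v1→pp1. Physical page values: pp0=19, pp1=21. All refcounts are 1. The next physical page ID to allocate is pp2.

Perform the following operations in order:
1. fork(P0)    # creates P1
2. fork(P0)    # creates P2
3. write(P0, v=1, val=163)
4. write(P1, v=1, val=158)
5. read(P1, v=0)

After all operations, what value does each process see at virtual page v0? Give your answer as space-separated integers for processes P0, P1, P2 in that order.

Answer: 19 19 19

Derivation:
Op 1: fork(P0) -> P1. 2 ppages; refcounts: pp0:2 pp1:2
Op 2: fork(P0) -> P2. 2 ppages; refcounts: pp0:3 pp1:3
Op 3: write(P0, v1, 163). refcount(pp1)=3>1 -> COPY to pp2. 3 ppages; refcounts: pp0:3 pp1:2 pp2:1
Op 4: write(P1, v1, 158). refcount(pp1)=2>1 -> COPY to pp3. 4 ppages; refcounts: pp0:3 pp1:1 pp2:1 pp3:1
Op 5: read(P1, v0) -> 19. No state change.
P0: v0 -> pp0 = 19
P1: v0 -> pp0 = 19
P2: v0 -> pp0 = 19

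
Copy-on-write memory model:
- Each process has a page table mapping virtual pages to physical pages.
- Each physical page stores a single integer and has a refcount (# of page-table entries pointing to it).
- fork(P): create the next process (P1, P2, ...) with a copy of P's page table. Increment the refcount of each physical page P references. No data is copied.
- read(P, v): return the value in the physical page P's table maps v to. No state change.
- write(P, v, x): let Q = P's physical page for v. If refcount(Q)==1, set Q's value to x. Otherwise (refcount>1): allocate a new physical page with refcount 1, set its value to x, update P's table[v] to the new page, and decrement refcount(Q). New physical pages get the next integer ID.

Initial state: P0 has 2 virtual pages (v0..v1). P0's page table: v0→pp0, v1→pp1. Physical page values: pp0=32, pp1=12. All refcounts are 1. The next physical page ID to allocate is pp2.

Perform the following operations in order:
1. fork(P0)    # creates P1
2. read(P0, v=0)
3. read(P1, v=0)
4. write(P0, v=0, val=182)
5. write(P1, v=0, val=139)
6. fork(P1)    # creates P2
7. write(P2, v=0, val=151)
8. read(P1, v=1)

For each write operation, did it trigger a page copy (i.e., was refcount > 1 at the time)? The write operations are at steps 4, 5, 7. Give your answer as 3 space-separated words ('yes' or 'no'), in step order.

Op 1: fork(P0) -> P1. 2 ppages; refcounts: pp0:2 pp1:2
Op 2: read(P0, v0) -> 32. No state change.
Op 3: read(P1, v0) -> 32. No state change.
Op 4: write(P0, v0, 182). refcount(pp0)=2>1 -> COPY to pp2. 3 ppages; refcounts: pp0:1 pp1:2 pp2:1
Op 5: write(P1, v0, 139). refcount(pp0)=1 -> write in place. 3 ppages; refcounts: pp0:1 pp1:2 pp2:1
Op 6: fork(P1) -> P2. 3 ppages; refcounts: pp0:2 pp1:3 pp2:1
Op 7: write(P2, v0, 151). refcount(pp0)=2>1 -> COPY to pp3. 4 ppages; refcounts: pp0:1 pp1:3 pp2:1 pp3:1
Op 8: read(P1, v1) -> 12. No state change.

yes no yes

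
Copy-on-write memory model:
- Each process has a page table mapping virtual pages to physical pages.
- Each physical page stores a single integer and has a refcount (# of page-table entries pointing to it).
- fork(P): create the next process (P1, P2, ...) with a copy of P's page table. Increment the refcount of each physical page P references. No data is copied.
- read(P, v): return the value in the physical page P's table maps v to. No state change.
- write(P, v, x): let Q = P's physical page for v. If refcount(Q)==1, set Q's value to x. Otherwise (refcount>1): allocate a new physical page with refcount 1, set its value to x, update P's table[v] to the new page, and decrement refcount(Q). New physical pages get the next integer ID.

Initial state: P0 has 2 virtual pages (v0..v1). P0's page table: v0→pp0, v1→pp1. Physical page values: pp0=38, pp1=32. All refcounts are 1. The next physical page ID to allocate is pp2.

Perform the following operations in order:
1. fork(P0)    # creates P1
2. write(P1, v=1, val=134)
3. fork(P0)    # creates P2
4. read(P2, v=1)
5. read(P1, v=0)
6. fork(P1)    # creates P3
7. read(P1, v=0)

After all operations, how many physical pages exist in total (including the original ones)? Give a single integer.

Answer: 3

Derivation:
Op 1: fork(P0) -> P1. 2 ppages; refcounts: pp0:2 pp1:2
Op 2: write(P1, v1, 134). refcount(pp1)=2>1 -> COPY to pp2. 3 ppages; refcounts: pp0:2 pp1:1 pp2:1
Op 3: fork(P0) -> P2. 3 ppages; refcounts: pp0:3 pp1:2 pp2:1
Op 4: read(P2, v1) -> 32. No state change.
Op 5: read(P1, v0) -> 38. No state change.
Op 6: fork(P1) -> P3. 3 ppages; refcounts: pp0:4 pp1:2 pp2:2
Op 7: read(P1, v0) -> 38. No state change.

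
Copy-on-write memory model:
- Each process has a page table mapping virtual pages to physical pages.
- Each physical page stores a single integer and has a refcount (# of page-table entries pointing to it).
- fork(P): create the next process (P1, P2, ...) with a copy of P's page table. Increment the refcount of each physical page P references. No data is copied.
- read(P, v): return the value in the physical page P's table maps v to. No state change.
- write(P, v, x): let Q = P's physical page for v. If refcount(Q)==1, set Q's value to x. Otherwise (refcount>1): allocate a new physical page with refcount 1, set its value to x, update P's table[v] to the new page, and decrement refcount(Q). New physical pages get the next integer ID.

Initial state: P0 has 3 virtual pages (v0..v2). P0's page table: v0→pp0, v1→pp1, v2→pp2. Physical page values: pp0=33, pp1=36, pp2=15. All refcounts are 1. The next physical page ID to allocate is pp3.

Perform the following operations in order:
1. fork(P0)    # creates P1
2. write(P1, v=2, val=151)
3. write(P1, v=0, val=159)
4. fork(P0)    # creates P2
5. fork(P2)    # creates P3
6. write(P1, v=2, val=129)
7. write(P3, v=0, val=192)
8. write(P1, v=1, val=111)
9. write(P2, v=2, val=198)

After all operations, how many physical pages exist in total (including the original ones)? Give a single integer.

Op 1: fork(P0) -> P1. 3 ppages; refcounts: pp0:2 pp1:2 pp2:2
Op 2: write(P1, v2, 151). refcount(pp2)=2>1 -> COPY to pp3. 4 ppages; refcounts: pp0:2 pp1:2 pp2:1 pp3:1
Op 3: write(P1, v0, 159). refcount(pp0)=2>1 -> COPY to pp4. 5 ppages; refcounts: pp0:1 pp1:2 pp2:1 pp3:1 pp4:1
Op 4: fork(P0) -> P2. 5 ppages; refcounts: pp0:2 pp1:3 pp2:2 pp3:1 pp4:1
Op 5: fork(P2) -> P3. 5 ppages; refcounts: pp0:3 pp1:4 pp2:3 pp3:1 pp4:1
Op 6: write(P1, v2, 129). refcount(pp3)=1 -> write in place. 5 ppages; refcounts: pp0:3 pp1:4 pp2:3 pp3:1 pp4:1
Op 7: write(P3, v0, 192). refcount(pp0)=3>1 -> COPY to pp5. 6 ppages; refcounts: pp0:2 pp1:4 pp2:3 pp3:1 pp4:1 pp5:1
Op 8: write(P1, v1, 111). refcount(pp1)=4>1 -> COPY to pp6. 7 ppages; refcounts: pp0:2 pp1:3 pp2:3 pp3:1 pp4:1 pp5:1 pp6:1
Op 9: write(P2, v2, 198). refcount(pp2)=3>1 -> COPY to pp7. 8 ppages; refcounts: pp0:2 pp1:3 pp2:2 pp3:1 pp4:1 pp5:1 pp6:1 pp7:1

Answer: 8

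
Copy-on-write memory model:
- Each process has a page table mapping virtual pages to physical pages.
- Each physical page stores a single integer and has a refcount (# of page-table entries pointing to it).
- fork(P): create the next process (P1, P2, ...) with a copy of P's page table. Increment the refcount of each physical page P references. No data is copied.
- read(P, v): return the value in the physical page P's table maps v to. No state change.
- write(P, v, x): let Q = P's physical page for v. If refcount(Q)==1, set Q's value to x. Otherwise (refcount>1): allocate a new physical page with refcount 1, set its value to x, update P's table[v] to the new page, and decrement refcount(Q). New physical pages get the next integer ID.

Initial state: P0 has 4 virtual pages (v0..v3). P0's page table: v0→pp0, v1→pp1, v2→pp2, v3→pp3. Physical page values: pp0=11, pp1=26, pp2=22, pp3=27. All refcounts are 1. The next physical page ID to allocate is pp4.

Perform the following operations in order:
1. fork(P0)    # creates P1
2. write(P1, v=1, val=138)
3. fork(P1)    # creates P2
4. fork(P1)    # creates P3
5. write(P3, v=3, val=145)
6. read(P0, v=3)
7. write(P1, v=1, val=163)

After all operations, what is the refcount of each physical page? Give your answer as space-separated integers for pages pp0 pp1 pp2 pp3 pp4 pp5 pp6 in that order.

Answer: 4 1 4 3 2 1 1

Derivation:
Op 1: fork(P0) -> P1. 4 ppages; refcounts: pp0:2 pp1:2 pp2:2 pp3:2
Op 2: write(P1, v1, 138). refcount(pp1)=2>1 -> COPY to pp4. 5 ppages; refcounts: pp0:2 pp1:1 pp2:2 pp3:2 pp4:1
Op 3: fork(P1) -> P2. 5 ppages; refcounts: pp0:3 pp1:1 pp2:3 pp3:3 pp4:2
Op 4: fork(P1) -> P3. 5 ppages; refcounts: pp0:4 pp1:1 pp2:4 pp3:4 pp4:3
Op 5: write(P3, v3, 145). refcount(pp3)=4>1 -> COPY to pp5. 6 ppages; refcounts: pp0:4 pp1:1 pp2:4 pp3:3 pp4:3 pp5:1
Op 6: read(P0, v3) -> 27. No state change.
Op 7: write(P1, v1, 163). refcount(pp4)=3>1 -> COPY to pp6. 7 ppages; refcounts: pp0:4 pp1:1 pp2:4 pp3:3 pp4:2 pp5:1 pp6:1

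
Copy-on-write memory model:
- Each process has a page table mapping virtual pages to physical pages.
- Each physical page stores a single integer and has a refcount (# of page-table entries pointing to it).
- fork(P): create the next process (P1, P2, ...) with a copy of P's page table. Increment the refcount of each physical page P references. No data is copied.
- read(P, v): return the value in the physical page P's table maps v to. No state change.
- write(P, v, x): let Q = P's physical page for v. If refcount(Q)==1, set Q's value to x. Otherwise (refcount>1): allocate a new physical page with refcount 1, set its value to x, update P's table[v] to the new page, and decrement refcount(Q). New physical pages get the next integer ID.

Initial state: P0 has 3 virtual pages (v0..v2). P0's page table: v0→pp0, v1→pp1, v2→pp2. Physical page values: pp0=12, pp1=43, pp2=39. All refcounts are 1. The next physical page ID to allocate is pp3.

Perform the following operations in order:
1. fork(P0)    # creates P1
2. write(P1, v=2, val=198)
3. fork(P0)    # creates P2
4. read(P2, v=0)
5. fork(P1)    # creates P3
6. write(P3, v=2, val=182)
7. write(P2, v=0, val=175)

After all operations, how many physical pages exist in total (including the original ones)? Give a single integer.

Answer: 6

Derivation:
Op 1: fork(P0) -> P1. 3 ppages; refcounts: pp0:2 pp1:2 pp2:2
Op 2: write(P1, v2, 198). refcount(pp2)=2>1 -> COPY to pp3. 4 ppages; refcounts: pp0:2 pp1:2 pp2:1 pp3:1
Op 3: fork(P0) -> P2. 4 ppages; refcounts: pp0:3 pp1:3 pp2:2 pp3:1
Op 4: read(P2, v0) -> 12. No state change.
Op 5: fork(P1) -> P3. 4 ppages; refcounts: pp0:4 pp1:4 pp2:2 pp3:2
Op 6: write(P3, v2, 182). refcount(pp3)=2>1 -> COPY to pp4. 5 ppages; refcounts: pp0:4 pp1:4 pp2:2 pp3:1 pp4:1
Op 7: write(P2, v0, 175). refcount(pp0)=4>1 -> COPY to pp5. 6 ppages; refcounts: pp0:3 pp1:4 pp2:2 pp3:1 pp4:1 pp5:1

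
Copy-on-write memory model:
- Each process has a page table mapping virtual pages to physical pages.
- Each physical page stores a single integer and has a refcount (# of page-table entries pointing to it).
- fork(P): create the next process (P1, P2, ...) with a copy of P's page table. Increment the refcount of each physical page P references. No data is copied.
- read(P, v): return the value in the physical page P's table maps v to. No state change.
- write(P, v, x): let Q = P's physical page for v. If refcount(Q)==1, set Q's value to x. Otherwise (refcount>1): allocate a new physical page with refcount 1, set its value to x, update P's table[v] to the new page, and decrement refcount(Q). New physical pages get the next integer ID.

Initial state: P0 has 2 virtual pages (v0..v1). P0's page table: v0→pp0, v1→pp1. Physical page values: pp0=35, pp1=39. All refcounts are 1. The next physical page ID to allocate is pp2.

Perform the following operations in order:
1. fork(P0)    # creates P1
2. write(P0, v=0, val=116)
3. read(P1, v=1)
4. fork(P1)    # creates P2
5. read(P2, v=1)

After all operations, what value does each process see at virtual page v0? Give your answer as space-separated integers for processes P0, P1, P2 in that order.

Answer: 116 35 35

Derivation:
Op 1: fork(P0) -> P1. 2 ppages; refcounts: pp0:2 pp1:2
Op 2: write(P0, v0, 116). refcount(pp0)=2>1 -> COPY to pp2. 3 ppages; refcounts: pp0:1 pp1:2 pp2:1
Op 3: read(P1, v1) -> 39. No state change.
Op 4: fork(P1) -> P2. 3 ppages; refcounts: pp0:2 pp1:3 pp2:1
Op 5: read(P2, v1) -> 39. No state change.
P0: v0 -> pp2 = 116
P1: v0 -> pp0 = 35
P2: v0 -> pp0 = 35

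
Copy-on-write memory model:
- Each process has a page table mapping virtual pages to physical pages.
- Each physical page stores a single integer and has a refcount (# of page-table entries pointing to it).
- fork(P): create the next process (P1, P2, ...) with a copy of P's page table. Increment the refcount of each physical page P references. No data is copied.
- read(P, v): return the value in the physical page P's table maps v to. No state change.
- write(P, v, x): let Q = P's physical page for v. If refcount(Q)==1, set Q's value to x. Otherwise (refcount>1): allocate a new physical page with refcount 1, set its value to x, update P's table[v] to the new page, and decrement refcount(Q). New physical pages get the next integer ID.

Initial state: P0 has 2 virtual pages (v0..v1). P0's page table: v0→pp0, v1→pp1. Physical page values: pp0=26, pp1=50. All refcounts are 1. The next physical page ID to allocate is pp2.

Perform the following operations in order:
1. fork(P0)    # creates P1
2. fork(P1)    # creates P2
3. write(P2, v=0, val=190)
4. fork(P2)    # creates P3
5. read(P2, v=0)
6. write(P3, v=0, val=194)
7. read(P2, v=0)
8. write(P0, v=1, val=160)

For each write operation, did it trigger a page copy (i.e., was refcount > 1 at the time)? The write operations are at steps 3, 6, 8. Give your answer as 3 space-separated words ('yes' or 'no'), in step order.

Op 1: fork(P0) -> P1. 2 ppages; refcounts: pp0:2 pp1:2
Op 2: fork(P1) -> P2. 2 ppages; refcounts: pp0:3 pp1:3
Op 3: write(P2, v0, 190). refcount(pp0)=3>1 -> COPY to pp2. 3 ppages; refcounts: pp0:2 pp1:3 pp2:1
Op 4: fork(P2) -> P3. 3 ppages; refcounts: pp0:2 pp1:4 pp2:2
Op 5: read(P2, v0) -> 190. No state change.
Op 6: write(P3, v0, 194). refcount(pp2)=2>1 -> COPY to pp3. 4 ppages; refcounts: pp0:2 pp1:4 pp2:1 pp3:1
Op 7: read(P2, v0) -> 190. No state change.
Op 8: write(P0, v1, 160). refcount(pp1)=4>1 -> COPY to pp4. 5 ppages; refcounts: pp0:2 pp1:3 pp2:1 pp3:1 pp4:1

yes yes yes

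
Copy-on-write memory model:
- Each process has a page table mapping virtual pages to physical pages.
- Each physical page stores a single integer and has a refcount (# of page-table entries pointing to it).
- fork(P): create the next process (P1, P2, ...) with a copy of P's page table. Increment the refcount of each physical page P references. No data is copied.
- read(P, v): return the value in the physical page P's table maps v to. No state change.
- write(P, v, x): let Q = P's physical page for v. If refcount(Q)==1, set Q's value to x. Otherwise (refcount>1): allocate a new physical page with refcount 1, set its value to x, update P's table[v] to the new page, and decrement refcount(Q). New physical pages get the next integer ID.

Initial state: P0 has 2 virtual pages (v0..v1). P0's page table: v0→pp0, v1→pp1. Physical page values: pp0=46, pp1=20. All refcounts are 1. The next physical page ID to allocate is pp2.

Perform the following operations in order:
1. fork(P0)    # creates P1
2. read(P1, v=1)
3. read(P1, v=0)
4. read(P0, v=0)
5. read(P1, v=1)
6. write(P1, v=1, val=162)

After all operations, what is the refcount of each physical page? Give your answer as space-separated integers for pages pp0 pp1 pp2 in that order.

Op 1: fork(P0) -> P1. 2 ppages; refcounts: pp0:2 pp1:2
Op 2: read(P1, v1) -> 20. No state change.
Op 3: read(P1, v0) -> 46. No state change.
Op 4: read(P0, v0) -> 46. No state change.
Op 5: read(P1, v1) -> 20. No state change.
Op 6: write(P1, v1, 162). refcount(pp1)=2>1 -> COPY to pp2. 3 ppages; refcounts: pp0:2 pp1:1 pp2:1

Answer: 2 1 1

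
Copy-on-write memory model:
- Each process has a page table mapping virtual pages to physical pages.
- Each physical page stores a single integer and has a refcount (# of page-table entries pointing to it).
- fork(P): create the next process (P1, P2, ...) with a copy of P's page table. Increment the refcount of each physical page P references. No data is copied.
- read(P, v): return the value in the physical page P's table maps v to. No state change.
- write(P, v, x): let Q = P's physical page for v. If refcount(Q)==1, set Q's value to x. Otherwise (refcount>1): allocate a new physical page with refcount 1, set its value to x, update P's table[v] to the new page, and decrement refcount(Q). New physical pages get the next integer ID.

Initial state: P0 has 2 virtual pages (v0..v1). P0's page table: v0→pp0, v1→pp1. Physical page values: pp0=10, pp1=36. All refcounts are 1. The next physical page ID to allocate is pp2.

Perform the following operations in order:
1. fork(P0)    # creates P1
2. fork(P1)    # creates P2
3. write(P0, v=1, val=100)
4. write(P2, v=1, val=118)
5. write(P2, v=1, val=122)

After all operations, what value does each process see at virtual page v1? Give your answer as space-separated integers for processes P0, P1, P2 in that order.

Answer: 100 36 122

Derivation:
Op 1: fork(P0) -> P1. 2 ppages; refcounts: pp0:2 pp1:2
Op 2: fork(P1) -> P2. 2 ppages; refcounts: pp0:3 pp1:3
Op 3: write(P0, v1, 100). refcount(pp1)=3>1 -> COPY to pp2. 3 ppages; refcounts: pp0:3 pp1:2 pp2:1
Op 4: write(P2, v1, 118). refcount(pp1)=2>1 -> COPY to pp3. 4 ppages; refcounts: pp0:3 pp1:1 pp2:1 pp3:1
Op 5: write(P2, v1, 122). refcount(pp3)=1 -> write in place. 4 ppages; refcounts: pp0:3 pp1:1 pp2:1 pp3:1
P0: v1 -> pp2 = 100
P1: v1 -> pp1 = 36
P2: v1 -> pp3 = 122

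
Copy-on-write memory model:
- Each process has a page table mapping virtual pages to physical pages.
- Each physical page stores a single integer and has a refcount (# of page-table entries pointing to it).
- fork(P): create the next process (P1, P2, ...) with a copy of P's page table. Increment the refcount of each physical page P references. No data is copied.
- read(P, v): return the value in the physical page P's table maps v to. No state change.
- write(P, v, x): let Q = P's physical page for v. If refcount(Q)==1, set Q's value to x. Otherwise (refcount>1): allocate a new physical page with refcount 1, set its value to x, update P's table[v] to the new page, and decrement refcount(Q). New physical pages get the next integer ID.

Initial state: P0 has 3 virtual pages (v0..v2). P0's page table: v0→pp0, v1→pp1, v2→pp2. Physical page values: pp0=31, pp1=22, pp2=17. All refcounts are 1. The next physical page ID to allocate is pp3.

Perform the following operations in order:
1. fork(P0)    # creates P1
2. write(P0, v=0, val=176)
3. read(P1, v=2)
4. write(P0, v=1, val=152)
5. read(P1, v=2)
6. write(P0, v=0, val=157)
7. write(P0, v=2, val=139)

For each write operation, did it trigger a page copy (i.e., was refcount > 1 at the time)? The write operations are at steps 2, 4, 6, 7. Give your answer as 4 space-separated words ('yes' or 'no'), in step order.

Op 1: fork(P0) -> P1. 3 ppages; refcounts: pp0:2 pp1:2 pp2:2
Op 2: write(P0, v0, 176). refcount(pp0)=2>1 -> COPY to pp3. 4 ppages; refcounts: pp0:1 pp1:2 pp2:2 pp3:1
Op 3: read(P1, v2) -> 17. No state change.
Op 4: write(P0, v1, 152). refcount(pp1)=2>1 -> COPY to pp4. 5 ppages; refcounts: pp0:1 pp1:1 pp2:2 pp3:1 pp4:1
Op 5: read(P1, v2) -> 17. No state change.
Op 6: write(P0, v0, 157). refcount(pp3)=1 -> write in place. 5 ppages; refcounts: pp0:1 pp1:1 pp2:2 pp3:1 pp4:1
Op 7: write(P0, v2, 139). refcount(pp2)=2>1 -> COPY to pp5. 6 ppages; refcounts: pp0:1 pp1:1 pp2:1 pp3:1 pp4:1 pp5:1

yes yes no yes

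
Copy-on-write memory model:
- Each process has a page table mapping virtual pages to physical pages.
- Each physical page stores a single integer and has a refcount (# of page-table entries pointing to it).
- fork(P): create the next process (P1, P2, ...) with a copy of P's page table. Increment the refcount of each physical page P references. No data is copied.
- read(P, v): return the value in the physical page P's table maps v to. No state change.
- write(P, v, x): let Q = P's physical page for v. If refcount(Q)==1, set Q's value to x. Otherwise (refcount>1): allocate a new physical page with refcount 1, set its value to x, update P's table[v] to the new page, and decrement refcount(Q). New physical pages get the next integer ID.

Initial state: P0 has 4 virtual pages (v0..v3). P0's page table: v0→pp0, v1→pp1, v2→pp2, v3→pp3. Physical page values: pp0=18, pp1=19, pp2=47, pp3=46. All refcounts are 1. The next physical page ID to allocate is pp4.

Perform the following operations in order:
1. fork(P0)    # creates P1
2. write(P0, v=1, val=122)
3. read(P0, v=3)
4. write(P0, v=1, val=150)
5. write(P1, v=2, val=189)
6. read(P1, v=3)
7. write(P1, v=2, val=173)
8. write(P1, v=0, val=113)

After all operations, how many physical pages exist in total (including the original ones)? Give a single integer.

Op 1: fork(P0) -> P1. 4 ppages; refcounts: pp0:2 pp1:2 pp2:2 pp3:2
Op 2: write(P0, v1, 122). refcount(pp1)=2>1 -> COPY to pp4. 5 ppages; refcounts: pp0:2 pp1:1 pp2:2 pp3:2 pp4:1
Op 3: read(P0, v3) -> 46. No state change.
Op 4: write(P0, v1, 150). refcount(pp4)=1 -> write in place. 5 ppages; refcounts: pp0:2 pp1:1 pp2:2 pp3:2 pp4:1
Op 5: write(P1, v2, 189). refcount(pp2)=2>1 -> COPY to pp5. 6 ppages; refcounts: pp0:2 pp1:1 pp2:1 pp3:2 pp4:1 pp5:1
Op 6: read(P1, v3) -> 46. No state change.
Op 7: write(P1, v2, 173). refcount(pp5)=1 -> write in place. 6 ppages; refcounts: pp0:2 pp1:1 pp2:1 pp3:2 pp4:1 pp5:1
Op 8: write(P1, v0, 113). refcount(pp0)=2>1 -> COPY to pp6. 7 ppages; refcounts: pp0:1 pp1:1 pp2:1 pp3:2 pp4:1 pp5:1 pp6:1

Answer: 7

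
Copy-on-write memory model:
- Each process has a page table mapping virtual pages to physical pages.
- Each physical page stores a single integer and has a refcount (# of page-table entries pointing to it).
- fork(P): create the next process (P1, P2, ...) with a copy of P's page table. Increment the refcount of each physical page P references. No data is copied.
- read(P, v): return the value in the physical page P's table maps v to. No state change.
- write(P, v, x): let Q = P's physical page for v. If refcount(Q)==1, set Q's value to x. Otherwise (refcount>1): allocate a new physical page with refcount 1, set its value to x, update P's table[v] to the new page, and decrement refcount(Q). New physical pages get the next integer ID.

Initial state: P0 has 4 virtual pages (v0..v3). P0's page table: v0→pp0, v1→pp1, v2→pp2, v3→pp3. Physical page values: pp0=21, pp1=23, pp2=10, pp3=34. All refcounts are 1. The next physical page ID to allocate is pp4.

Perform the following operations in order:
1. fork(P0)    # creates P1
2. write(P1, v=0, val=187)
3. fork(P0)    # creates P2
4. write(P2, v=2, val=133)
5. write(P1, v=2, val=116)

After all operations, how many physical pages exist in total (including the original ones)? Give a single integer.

Op 1: fork(P0) -> P1. 4 ppages; refcounts: pp0:2 pp1:2 pp2:2 pp3:2
Op 2: write(P1, v0, 187). refcount(pp0)=2>1 -> COPY to pp4. 5 ppages; refcounts: pp0:1 pp1:2 pp2:2 pp3:2 pp4:1
Op 3: fork(P0) -> P2. 5 ppages; refcounts: pp0:2 pp1:3 pp2:3 pp3:3 pp4:1
Op 4: write(P2, v2, 133). refcount(pp2)=3>1 -> COPY to pp5. 6 ppages; refcounts: pp0:2 pp1:3 pp2:2 pp3:3 pp4:1 pp5:1
Op 5: write(P1, v2, 116). refcount(pp2)=2>1 -> COPY to pp6. 7 ppages; refcounts: pp0:2 pp1:3 pp2:1 pp3:3 pp4:1 pp5:1 pp6:1

Answer: 7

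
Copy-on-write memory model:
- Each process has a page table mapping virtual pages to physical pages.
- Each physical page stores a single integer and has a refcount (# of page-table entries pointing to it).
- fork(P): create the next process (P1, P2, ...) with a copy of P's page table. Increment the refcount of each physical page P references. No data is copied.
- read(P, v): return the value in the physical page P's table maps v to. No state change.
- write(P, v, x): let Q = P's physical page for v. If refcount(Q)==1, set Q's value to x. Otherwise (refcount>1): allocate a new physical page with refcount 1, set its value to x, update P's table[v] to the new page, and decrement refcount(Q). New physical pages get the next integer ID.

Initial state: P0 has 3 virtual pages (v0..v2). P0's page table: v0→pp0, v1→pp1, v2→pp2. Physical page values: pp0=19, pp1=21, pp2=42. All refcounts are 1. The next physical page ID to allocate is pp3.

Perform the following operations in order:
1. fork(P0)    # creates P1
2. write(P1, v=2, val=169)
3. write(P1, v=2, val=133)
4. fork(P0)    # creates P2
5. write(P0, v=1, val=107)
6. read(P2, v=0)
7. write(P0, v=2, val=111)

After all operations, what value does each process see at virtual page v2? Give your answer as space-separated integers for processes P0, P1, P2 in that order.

Answer: 111 133 42

Derivation:
Op 1: fork(P0) -> P1. 3 ppages; refcounts: pp0:2 pp1:2 pp2:2
Op 2: write(P1, v2, 169). refcount(pp2)=2>1 -> COPY to pp3. 4 ppages; refcounts: pp0:2 pp1:2 pp2:1 pp3:1
Op 3: write(P1, v2, 133). refcount(pp3)=1 -> write in place. 4 ppages; refcounts: pp0:2 pp1:2 pp2:1 pp3:1
Op 4: fork(P0) -> P2. 4 ppages; refcounts: pp0:3 pp1:3 pp2:2 pp3:1
Op 5: write(P0, v1, 107). refcount(pp1)=3>1 -> COPY to pp4. 5 ppages; refcounts: pp0:3 pp1:2 pp2:2 pp3:1 pp4:1
Op 6: read(P2, v0) -> 19. No state change.
Op 7: write(P0, v2, 111). refcount(pp2)=2>1 -> COPY to pp5. 6 ppages; refcounts: pp0:3 pp1:2 pp2:1 pp3:1 pp4:1 pp5:1
P0: v2 -> pp5 = 111
P1: v2 -> pp3 = 133
P2: v2 -> pp2 = 42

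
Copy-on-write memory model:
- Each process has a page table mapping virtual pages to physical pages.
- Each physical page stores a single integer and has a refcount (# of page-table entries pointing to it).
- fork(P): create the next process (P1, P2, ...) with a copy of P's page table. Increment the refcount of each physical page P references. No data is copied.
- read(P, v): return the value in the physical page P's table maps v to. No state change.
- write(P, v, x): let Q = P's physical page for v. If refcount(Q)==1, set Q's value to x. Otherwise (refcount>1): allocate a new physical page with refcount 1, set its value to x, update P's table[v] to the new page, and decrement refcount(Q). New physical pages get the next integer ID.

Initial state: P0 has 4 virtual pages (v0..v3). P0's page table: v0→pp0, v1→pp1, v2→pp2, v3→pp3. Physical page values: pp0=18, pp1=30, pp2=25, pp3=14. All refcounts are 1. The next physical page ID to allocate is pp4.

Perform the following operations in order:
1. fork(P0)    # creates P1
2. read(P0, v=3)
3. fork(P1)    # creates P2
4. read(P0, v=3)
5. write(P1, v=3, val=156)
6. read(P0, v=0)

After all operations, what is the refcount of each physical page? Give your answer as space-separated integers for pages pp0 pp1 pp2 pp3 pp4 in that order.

Answer: 3 3 3 2 1

Derivation:
Op 1: fork(P0) -> P1. 4 ppages; refcounts: pp0:2 pp1:2 pp2:2 pp3:2
Op 2: read(P0, v3) -> 14. No state change.
Op 3: fork(P1) -> P2. 4 ppages; refcounts: pp0:3 pp1:3 pp2:3 pp3:3
Op 4: read(P0, v3) -> 14. No state change.
Op 5: write(P1, v3, 156). refcount(pp3)=3>1 -> COPY to pp4. 5 ppages; refcounts: pp0:3 pp1:3 pp2:3 pp3:2 pp4:1
Op 6: read(P0, v0) -> 18. No state change.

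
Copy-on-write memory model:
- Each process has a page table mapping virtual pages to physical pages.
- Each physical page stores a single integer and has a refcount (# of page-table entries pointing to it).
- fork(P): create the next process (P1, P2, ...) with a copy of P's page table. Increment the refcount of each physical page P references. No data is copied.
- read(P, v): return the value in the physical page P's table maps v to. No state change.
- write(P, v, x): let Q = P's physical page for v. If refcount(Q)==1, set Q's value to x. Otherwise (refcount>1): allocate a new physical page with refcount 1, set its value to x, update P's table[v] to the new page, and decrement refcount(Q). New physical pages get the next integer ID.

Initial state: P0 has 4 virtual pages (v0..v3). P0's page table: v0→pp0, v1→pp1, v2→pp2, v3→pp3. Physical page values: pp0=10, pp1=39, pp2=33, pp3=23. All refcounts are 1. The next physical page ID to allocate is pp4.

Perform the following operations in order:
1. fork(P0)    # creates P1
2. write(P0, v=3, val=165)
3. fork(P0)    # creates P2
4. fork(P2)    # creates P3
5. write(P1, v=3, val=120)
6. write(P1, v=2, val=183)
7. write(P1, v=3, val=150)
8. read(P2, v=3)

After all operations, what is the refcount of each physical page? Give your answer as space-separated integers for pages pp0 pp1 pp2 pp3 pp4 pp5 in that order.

Answer: 4 4 3 1 3 1

Derivation:
Op 1: fork(P0) -> P1. 4 ppages; refcounts: pp0:2 pp1:2 pp2:2 pp3:2
Op 2: write(P0, v3, 165). refcount(pp3)=2>1 -> COPY to pp4. 5 ppages; refcounts: pp0:2 pp1:2 pp2:2 pp3:1 pp4:1
Op 3: fork(P0) -> P2. 5 ppages; refcounts: pp0:3 pp1:3 pp2:3 pp3:1 pp4:2
Op 4: fork(P2) -> P3. 5 ppages; refcounts: pp0:4 pp1:4 pp2:4 pp3:1 pp4:3
Op 5: write(P1, v3, 120). refcount(pp3)=1 -> write in place. 5 ppages; refcounts: pp0:4 pp1:4 pp2:4 pp3:1 pp4:3
Op 6: write(P1, v2, 183). refcount(pp2)=4>1 -> COPY to pp5. 6 ppages; refcounts: pp0:4 pp1:4 pp2:3 pp3:1 pp4:3 pp5:1
Op 7: write(P1, v3, 150). refcount(pp3)=1 -> write in place. 6 ppages; refcounts: pp0:4 pp1:4 pp2:3 pp3:1 pp4:3 pp5:1
Op 8: read(P2, v3) -> 165. No state change.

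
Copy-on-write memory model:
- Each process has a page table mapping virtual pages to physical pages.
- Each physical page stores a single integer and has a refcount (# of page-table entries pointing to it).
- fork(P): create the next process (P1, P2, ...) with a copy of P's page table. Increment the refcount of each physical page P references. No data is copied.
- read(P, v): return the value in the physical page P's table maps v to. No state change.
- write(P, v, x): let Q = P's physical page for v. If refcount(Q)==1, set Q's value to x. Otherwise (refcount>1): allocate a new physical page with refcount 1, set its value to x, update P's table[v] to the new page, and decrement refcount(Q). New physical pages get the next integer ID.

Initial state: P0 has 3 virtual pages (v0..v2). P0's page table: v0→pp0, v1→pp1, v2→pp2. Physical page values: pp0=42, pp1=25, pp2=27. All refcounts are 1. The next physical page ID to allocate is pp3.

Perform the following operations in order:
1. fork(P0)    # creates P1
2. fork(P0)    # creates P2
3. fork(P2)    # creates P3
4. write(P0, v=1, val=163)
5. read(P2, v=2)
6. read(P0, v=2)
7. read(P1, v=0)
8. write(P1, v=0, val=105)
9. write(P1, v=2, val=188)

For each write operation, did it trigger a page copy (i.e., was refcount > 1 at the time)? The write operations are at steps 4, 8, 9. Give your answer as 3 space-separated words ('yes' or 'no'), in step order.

Op 1: fork(P0) -> P1. 3 ppages; refcounts: pp0:2 pp1:2 pp2:2
Op 2: fork(P0) -> P2. 3 ppages; refcounts: pp0:3 pp1:3 pp2:3
Op 3: fork(P2) -> P3. 3 ppages; refcounts: pp0:4 pp1:4 pp2:4
Op 4: write(P0, v1, 163). refcount(pp1)=4>1 -> COPY to pp3. 4 ppages; refcounts: pp0:4 pp1:3 pp2:4 pp3:1
Op 5: read(P2, v2) -> 27. No state change.
Op 6: read(P0, v2) -> 27. No state change.
Op 7: read(P1, v0) -> 42. No state change.
Op 8: write(P1, v0, 105). refcount(pp0)=4>1 -> COPY to pp4. 5 ppages; refcounts: pp0:3 pp1:3 pp2:4 pp3:1 pp4:1
Op 9: write(P1, v2, 188). refcount(pp2)=4>1 -> COPY to pp5. 6 ppages; refcounts: pp0:3 pp1:3 pp2:3 pp3:1 pp4:1 pp5:1

yes yes yes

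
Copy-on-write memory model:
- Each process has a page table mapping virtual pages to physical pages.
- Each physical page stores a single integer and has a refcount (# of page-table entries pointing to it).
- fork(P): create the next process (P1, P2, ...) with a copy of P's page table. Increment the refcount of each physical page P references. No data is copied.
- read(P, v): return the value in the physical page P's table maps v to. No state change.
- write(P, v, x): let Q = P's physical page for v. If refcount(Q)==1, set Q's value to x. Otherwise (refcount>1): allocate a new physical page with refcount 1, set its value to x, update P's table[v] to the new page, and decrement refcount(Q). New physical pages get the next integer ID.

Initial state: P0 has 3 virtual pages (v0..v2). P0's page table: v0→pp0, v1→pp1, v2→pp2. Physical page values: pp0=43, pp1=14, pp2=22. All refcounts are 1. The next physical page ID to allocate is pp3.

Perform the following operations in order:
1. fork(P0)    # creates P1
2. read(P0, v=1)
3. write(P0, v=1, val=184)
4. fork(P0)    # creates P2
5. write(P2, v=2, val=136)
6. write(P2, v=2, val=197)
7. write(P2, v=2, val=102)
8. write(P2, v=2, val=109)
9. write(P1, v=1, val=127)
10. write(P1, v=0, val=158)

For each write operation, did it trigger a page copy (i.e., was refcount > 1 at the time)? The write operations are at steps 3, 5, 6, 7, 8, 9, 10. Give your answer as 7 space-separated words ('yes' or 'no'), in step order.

Op 1: fork(P0) -> P1. 3 ppages; refcounts: pp0:2 pp1:2 pp2:2
Op 2: read(P0, v1) -> 14. No state change.
Op 3: write(P0, v1, 184). refcount(pp1)=2>1 -> COPY to pp3. 4 ppages; refcounts: pp0:2 pp1:1 pp2:2 pp3:1
Op 4: fork(P0) -> P2. 4 ppages; refcounts: pp0:3 pp1:1 pp2:3 pp3:2
Op 5: write(P2, v2, 136). refcount(pp2)=3>1 -> COPY to pp4. 5 ppages; refcounts: pp0:3 pp1:1 pp2:2 pp3:2 pp4:1
Op 6: write(P2, v2, 197). refcount(pp4)=1 -> write in place. 5 ppages; refcounts: pp0:3 pp1:1 pp2:2 pp3:2 pp4:1
Op 7: write(P2, v2, 102). refcount(pp4)=1 -> write in place. 5 ppages; refcounts: pp0:3 pp1:1 pp2:2 pp3:2 pp4:1
Op 8: write(P2, v2, 109). refcount(pp4)=1 -> write in place. 5 ppages; refcounts: pp0:3 pp1:1 pp2:2 pp3:2 pp4:1
Op 9: write(P1, v1, 127). refcount(pp1)=1 -> write in place. 5 ppages; refcounts: pp0:3 pp1:1 pp2:2 pp3:2 pp4:1
Op 10: write(P1, v0, 158). refcount(pp0)=3>1 -> COPY to pp5. 6 ppages; refcounts: pp0:2 pp1:1 pp2:2 pp3:2 pp4:1 pp5:1

yes yes no no no no yes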